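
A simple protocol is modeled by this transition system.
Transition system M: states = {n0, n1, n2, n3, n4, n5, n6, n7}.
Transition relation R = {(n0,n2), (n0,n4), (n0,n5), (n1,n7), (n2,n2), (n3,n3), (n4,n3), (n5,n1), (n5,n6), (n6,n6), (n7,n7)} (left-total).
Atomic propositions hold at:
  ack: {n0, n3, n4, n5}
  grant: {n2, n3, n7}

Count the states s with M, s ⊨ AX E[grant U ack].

2

E[grant U ack]: least fixpoint, start Z0 = Sat(ack) = {n0, n3, n4, n5}, add states in Sat(grant) with some successor in Z. Already a fixed point.
Sat(E[grant U ack]) = {n0, n3, n4, n5}
Sat(AX E[grant U ack]) = {s : every successor in {n0, n3, n4, n5}} = {n3, n4}
|Sat(AX E[grant U ack])| = |{n3, n4}| = 2.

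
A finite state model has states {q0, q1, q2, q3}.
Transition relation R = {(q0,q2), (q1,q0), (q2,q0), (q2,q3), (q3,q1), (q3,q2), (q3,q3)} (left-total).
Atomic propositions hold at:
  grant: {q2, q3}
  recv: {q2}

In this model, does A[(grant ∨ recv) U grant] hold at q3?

Sat(grant ∨ recv) = {q2, q3}
A[(grant ∨ recv) U grant]: least fixpoint, start Z0 = Sat(grant) = {q2, q3}, add states in Sat(grant ∨ recv) with every successor in Z. Already a fixed point.
Sat(A[(grant ∨ recv) U grant]) = {q2, q3}
q3 ∈ Sat(A[(grant ∨ recv) U grant]) = {q2, q3}, so the formula holds at q3.

Yes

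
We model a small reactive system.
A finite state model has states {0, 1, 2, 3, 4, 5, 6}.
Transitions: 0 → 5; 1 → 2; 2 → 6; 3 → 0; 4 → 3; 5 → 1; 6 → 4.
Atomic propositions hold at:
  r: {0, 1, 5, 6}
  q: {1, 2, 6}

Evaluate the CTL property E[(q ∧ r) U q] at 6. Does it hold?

Yes

Sat(q ∧ r) = {1, 6}
E[(q ∧ r) U q]: least fixpoint, start Z0 = Sat(q) = {1, 2, 6}, add states in Sat(q ∧ r) with some successor in Z. Already a fixed point.
Sat(E[(q ∧ r) U q]) = {1, 2, 6}
6 ∈ Sat(E[(q ∧ r) U q]) = {1, 2, 6}, so the formula holds at 6.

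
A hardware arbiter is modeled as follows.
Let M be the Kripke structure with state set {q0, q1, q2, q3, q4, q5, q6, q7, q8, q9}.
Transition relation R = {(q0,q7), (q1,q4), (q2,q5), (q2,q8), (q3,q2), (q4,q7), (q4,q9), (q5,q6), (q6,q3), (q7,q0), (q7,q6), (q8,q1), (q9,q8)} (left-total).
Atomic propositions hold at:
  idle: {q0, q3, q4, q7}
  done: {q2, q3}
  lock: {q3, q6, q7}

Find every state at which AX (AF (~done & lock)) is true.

{q0, q5, q7}

Sat(~done) = {q0, q1, q4, q5, q6, q7, q8, q9}
Sat(~done & lock) = {q6, q7}
AF (~done & lock): least fixpoint, start Z0 = {q6, q7}, add states with every successor in Z. Z1 = {q0, q5, q6, q7}; fixed.
Sat(AF (~done & lock)) = {q0, q5, q6, q7}
Sat(AX (AF (~done & lock))) = {s : every successor in {q0, q5, q6, q7}} = {q0, q5, q7}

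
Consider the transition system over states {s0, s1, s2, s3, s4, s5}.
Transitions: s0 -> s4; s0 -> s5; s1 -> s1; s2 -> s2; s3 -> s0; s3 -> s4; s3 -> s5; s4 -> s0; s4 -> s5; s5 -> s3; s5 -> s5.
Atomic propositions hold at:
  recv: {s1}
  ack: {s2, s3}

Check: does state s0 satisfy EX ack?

Sat(EX ack) = {s : some successor in {s2, s3}} = {s2, s5}
s0 ∉ Sat(EX ack) = {s2, s5}, so the formula does not hold at s0.

No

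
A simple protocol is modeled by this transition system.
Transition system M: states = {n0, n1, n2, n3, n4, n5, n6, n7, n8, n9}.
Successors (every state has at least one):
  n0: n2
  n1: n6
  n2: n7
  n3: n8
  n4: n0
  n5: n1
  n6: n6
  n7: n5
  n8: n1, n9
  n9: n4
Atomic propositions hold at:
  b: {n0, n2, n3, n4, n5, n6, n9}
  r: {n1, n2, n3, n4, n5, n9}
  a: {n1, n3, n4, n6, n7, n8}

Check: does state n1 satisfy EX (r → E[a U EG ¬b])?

Yes

Sat(¬b) = {n1, n7, n8}
EG ¬b: greatest fixpoint, start Z0 = {n1, n7, n8}, keep only states in Sat with some successor in Z. Z1 = {n8}; Z2 = ∅; fixed.
Sat(EG ¬b) = ∅
E[a U EG ¬b]: least fixpoint, start Z0 = Sat(EG ¬b) = ∅, add states in Sat(a) with some successor in Z. Already a fixed point.
Sat(E[a U EG ¬b]) = ∅
Sat(r → E[a U EG ¬b]) = {n0, n6, n7, n8}
Sat(EX (r → E[a U EG ¬b])) = {s : some successor in {n0, n6, n7, n8}} = {n1, n2, n3, n4, n6}
n1 ∈ Sat(EX (r → E[a U EG ¬b])) = {n1, n2, n3, n4, n6}, so the formula holds at n1.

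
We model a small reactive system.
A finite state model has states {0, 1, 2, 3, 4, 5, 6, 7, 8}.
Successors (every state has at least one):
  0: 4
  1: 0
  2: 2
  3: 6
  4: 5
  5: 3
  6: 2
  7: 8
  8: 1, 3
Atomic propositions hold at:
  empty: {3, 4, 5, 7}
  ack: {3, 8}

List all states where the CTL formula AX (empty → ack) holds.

{1, 2, 3, 5, 6, 7, 8}

Sat(empty → ack) = {0, 1, 2, 3, 6, 8}
Sat(AX (empty → ack)) = {s : every successor in {0, 1, 2, 3, 6, 8}} = {1, 2, 3, 5, 6, 7, 8}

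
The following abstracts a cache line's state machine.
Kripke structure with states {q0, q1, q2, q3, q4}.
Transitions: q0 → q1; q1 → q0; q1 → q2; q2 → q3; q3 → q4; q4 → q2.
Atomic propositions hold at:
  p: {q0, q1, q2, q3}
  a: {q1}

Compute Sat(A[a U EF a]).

EF a: least fixpoint, start Z0 = {q1}, add states with some successor in Z. Z1 = {q0, q1}; fixed.
Sat(EF a) = {q0, q1}
A[a U EF a]: least fixpoint, start Z0 = Sat(EF a) = {q0, q1}, add states in Sat(a) with every successor in Z. Already a fixed point.
Sat(A[a U EF a]) = {q0, q1}

{q0, q1}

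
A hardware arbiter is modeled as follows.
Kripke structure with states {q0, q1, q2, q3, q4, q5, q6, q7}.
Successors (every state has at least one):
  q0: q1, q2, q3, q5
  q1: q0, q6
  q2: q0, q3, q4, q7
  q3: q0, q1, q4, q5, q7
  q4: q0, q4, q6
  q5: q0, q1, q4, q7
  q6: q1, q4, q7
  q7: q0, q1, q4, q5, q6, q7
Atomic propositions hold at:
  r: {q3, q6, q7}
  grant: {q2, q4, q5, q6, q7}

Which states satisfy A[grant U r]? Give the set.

A[grant U r]: least fixpoint, start Z0 = Sat(r) = {q3, q6, q7}, add states in Sat(grant) with every successor in Z. Already a fixed point.
Sat(A[grant U r]) = {q3, q6, q7}

{q3, q6, q7}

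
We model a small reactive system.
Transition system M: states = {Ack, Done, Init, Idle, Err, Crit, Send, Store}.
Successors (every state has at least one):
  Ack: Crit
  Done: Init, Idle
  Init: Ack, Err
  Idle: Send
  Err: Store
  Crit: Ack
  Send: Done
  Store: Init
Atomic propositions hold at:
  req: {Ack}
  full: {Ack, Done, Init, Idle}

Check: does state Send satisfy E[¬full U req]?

No

Sat(¬full) = {Err, Crit, Send, Store}
E[¬full U req]: least fixpoint, start Z0 = Sat(req) = {Ack}, add states in Sat(¬full) with some successor in Z. Z1 = {Ack, Crit}; fixed.
Sat(E[¬full U req]) = {Ack, Crit}
Send ∉ Sat(E[¬full U req]) = {Ack, Crit}, so the formula does not hold at Send.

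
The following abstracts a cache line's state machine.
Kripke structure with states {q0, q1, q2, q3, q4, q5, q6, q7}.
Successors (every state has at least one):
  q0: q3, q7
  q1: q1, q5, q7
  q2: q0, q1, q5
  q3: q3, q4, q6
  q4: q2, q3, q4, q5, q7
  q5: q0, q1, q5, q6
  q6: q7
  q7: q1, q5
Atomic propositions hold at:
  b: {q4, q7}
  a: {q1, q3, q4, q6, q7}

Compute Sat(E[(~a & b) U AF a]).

{q0, q1, q3, q4, q6, q7}

Sat(~a) = {q0, q2, q5}
Sat(~a & b) = ∅
AF a: least fixpoint, start Z0 = {q1, q3, q4, q6, q7}, add states with every successor in Z. Z1 = {q0, q1, q3, q4, q6, q7}; fixed.
Sat(AF a) = {q0, q1, q3, q4, q6, q7}
E[(~a & b) U AF a]: least fixpoint, start Z0 = Sat(AF a) = {q0, q1, q3, q4, q6, q7}, add states in Sat(~a & b) with some successor in Z. Already a fixed point.
Sat(E[(~a & b) U AF a]) = {q0, q1, q3, q4, q6, q7}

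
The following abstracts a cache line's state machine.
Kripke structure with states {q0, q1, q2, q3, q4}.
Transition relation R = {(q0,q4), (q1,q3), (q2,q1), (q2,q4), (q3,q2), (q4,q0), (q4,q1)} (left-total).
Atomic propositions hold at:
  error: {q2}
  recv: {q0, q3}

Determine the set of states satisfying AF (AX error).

{q1, q3}

Sat(AX error) = {s : every successor in {q2}} = {q3}
AF (AX error): least fixpoint, start Z0 = {q3}, add states with every successor in Z. Z1 = {q1, q3}; fixed.
Sat(AF (AX error)) = {q1, q3}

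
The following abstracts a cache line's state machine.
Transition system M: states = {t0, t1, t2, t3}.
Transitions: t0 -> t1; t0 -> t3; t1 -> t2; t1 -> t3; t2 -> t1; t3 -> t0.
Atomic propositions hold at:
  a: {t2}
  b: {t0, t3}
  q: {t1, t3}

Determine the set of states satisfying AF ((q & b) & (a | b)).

{t3}

Sat(q & b) = {t3}
Sat(a | b) = {t0, t2, t3}
Sat((q & b) & (a | b)) = {t3}
AF ((q & b) & (a | b)): least fixpoint, start Z0 = {t3}, add states with every successor in Z. Already a fixed point.
Sat(AF ((q & b) & (a | b))) = {t3}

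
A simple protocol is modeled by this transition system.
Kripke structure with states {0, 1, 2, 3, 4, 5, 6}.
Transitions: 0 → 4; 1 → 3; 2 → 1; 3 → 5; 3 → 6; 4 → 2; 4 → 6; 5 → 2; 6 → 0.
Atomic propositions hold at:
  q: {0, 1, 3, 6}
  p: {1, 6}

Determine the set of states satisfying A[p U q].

{0, 1, 3, 6}

A[p U q]: least fixpoint, start Z0 = Sat(q) = {0, 1, 3, 6}, add states in Sat(p) with every successor in Z. Already a fixed point.
Sat(A[p U q]) = {0, 1, 3, 6}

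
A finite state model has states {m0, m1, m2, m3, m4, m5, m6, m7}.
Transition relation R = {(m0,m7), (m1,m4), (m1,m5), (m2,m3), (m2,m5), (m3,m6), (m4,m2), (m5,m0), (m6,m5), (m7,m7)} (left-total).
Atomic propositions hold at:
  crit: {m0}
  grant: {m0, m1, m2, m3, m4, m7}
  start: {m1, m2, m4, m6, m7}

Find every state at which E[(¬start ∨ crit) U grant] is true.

Sat(¬start) = {m0, m3, m5}
Sat(¬start ∨ crit) = {m0, m3, m5}
E[(¬start ∨ crit) U grant]: least fixpoint, start Z0 = Sat(grant) = {m0, m1, m2, m3, m4, m7}, add states in Sat(¬start ∨ crit) with some successor in Z. Z1 = {m0, m1, m2, m3, m4, m5, m7}; fixed.
Sat(E[(¬start ∨ crit) U grant]) = {m0, m1, m2, m3, m4, m5, m7}

{m0, m1, m2, m3, m4, m5, m7}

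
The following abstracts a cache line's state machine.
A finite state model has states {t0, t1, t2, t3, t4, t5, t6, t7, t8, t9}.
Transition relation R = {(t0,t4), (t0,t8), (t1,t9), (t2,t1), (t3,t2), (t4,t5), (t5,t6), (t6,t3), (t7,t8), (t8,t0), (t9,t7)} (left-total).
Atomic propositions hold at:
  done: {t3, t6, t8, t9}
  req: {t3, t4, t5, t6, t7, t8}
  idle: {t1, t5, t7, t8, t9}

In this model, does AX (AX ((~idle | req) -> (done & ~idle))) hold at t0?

Sat(~idle) = {t0, t2, t3, t4, t6}
Sat(~idle | req) = {t0, t2, t3, t4, t5, t6, t7, t8}
Sat(done & ~idle) = {t3, t6}
Sat((~idle | req) -> (done & ~idle)) = {t1, t3, t6, t9}
Sat(AX ((~idle | req) -> (done & ~idle))) = {s : every successor in {t1, t3, t6, t9}} = {t1, t2, t5, t6}
Sat(AX (AX ((~idle | req) -> (done & ~idle)))) = {s : every successor in {t1, t2, t5, t6}} = {t2, t3, t4, t5}
t0 ∉ Sat(AX (AX ((~idle | req) -> (done & ~idle)))) = {t2, t3, t4, t5}, so the formula does not hold at t0.

No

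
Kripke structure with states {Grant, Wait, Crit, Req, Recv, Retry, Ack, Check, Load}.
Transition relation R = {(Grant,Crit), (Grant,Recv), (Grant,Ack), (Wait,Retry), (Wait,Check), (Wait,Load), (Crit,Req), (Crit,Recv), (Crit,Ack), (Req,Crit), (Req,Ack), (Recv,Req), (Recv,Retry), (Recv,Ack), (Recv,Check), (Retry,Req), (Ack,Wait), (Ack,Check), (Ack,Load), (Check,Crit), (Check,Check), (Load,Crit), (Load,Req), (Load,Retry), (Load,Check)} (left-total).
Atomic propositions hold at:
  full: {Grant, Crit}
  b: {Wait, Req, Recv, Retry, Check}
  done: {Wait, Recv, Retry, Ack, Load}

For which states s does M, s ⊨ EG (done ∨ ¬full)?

{Wait, Req, Recv, Retry, Ack, Check, Load}

Sat(¬full) = {Wait, Req, Recv, Retry, Ack, Check, Load}
Sat(done ∨ ¬full) = {Wait, Req, Recv, Retry, Ack, Check, Load}
EG (done ∨ ¬full): greatest fixpoint, start Z0 = {Wait, Req, Recv, Retry, Ack, Check, Load}, keep only states in Sat with some successor in Z. Already a fixed point.
Sat(EG (done ∨ ¬full)) = {Wait, Req, Recv, Retry, Ack, Check, Load}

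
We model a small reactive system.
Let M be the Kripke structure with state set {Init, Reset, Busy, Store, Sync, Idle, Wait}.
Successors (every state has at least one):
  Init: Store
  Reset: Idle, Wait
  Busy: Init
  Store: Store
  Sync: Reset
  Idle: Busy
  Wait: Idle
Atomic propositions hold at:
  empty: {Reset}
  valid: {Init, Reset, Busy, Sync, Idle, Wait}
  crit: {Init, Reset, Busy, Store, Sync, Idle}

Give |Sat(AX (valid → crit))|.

Sat(valid → crit) = {Init, Reset, Busy, Store, Sync, Idle}
Sat(AX (valid → crit)) = {s : every successor in {Init, Reset, Busy, Store, Sync, Idle}} = {Init, Busy, Store, Sync, Idle, Wait}
|Sat(AX (valid → crit))| = |{Init, Busy, Store, Sync, Idle, Wait}| = 6.

6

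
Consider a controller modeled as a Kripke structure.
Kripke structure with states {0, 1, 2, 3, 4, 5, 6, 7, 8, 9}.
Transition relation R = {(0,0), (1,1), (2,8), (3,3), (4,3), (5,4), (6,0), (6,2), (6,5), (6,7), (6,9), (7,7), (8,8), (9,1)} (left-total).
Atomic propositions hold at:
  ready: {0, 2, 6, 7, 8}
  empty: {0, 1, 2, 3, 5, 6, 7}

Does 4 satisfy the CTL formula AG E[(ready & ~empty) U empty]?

Sat(~empty) = {4, 8, 9}
Sat(ready & ~empty) = {8}
E[(ready & ~empty) U empty]: least fixpoint, start Z0 = Sat(empty) = {0, 1, 2, 3, 5, 6, 7}, add states in Sat(ready & ~empty) with some successor in Z. Already a fixed point.
Sat(E[(ready & ~empty) U empty]) = {0, 1, 2, 3, 5, 6, 7}
AG E[(ready & ~empty) U empty]: greatest fixpoint, start Z0 = {0, 1, 2, 3, 5, 6, 7}, keep only states in Sat with every successor in Z. Z1 = {0, 1, 3, 7}; fixed.
Sat(AG E[(ready & ~empty) U empty]) = {0, 1, 3, 7}
4 ∉ Sat(AG E[(ready & ~empty) U empty]) = {0, 1, 3, 7}, so the formula does not hold at 4.

No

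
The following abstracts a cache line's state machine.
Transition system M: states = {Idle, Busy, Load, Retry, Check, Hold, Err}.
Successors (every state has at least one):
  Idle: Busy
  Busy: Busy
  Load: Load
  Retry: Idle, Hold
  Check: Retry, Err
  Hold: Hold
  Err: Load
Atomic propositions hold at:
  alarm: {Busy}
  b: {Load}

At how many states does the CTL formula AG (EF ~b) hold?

4

Sat(~b) = {Idle, Busy, Retry, Check, Hold, Err}
EF ~b: least fixpoint, start Z0 = {Idle, Busy, Retry, Check, Hold, Err}, add states with some successor in Z. Already a fixed point.
Sat(EF ~b) = {Idle, Busy, Retry, Check, Hold, Err}
AG (EF ~b): greatest fixpoint, start Z0 = {Idle, Busy, Retry, Check, Hold, Err}, keep only states in Sat with every successor in Z. Z1 = {Idle, Busy, Retry, Check, Hold}; Z2 = {Idle, Busy, Retry, Hold}; fixed.
Sat(AG (EF ~b)) = {Idle, Busy, Retry, Hold}
|Sat(AG (EF ~b))| = |{Idle, Busy, Retry, Hold}| = 4.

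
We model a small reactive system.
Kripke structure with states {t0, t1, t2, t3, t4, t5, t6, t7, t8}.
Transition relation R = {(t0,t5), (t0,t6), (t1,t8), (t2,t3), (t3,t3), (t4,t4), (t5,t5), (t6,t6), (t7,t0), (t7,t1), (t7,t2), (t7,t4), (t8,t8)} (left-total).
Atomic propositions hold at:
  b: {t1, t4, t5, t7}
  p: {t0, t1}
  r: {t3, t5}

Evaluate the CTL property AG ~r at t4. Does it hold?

Yes

Sat(~r) = {t0, t1, t2, t4, t6, t7, t8}
AG ~r: greatest fixpoint, start Z0 = {t0, t1, t2, t4, t6, t7, t8}, keep only states in Sat with every successor in Z. Z1 = {t1, t4, t6, t7, t8}; Z2 = {t1, t4, t6, t8}; fixed.
Sat(AG ~r) = {t1, t4, t6, t8}
t4 ∈ Sat(AG ~r) = {t1, t4, t6, t8}, so the formula holds at t4.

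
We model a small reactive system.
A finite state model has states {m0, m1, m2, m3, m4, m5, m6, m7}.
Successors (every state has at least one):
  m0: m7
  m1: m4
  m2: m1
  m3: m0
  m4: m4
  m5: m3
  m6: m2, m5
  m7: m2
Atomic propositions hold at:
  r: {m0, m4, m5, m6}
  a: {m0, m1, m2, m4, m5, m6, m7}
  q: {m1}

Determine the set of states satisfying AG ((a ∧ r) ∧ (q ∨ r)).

{m4}

Sat(a ∧ r) = {m0, m4, m5, m6}
Sat(q ∨ r) = {m0, m1, m4, m5, m6}
Sat((a ∧ r) ∧ (q ∨ r)) = {m0, m4, m5, m6}
AG ((a ∧ r) ∧ (q ∨ r)): greatest fixpoint, start Z0 = {m0, m4, m5, m6}, keep only states in Sat with every successor in Z. Z1 = {m4}; fixed.
Sat(AG ((a ∧ r) ∧ (q ∨ r))) = {m4}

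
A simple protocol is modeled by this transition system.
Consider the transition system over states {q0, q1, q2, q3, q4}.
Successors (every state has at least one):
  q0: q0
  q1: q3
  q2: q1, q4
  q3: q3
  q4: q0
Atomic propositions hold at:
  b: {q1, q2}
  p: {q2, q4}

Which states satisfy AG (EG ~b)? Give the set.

{q0, q3, q4}

Sat(~b) = {q0, q3, q4}
EG ~b: greatest fixpoint, start Z0 = {q0, q3, q4}, keep only states in Sat with some successor in Z. Already a fixed point.
Sat(EG ~b) = {q0, q3, q4}
AG (EG ~b): greatest fixpoint, start Z0 = {q0, q3, q4}, keep only states in Sat with every successor in Z. Already a fixed point.
Sat(AG (EG ~b)) = {q0, q3, q4}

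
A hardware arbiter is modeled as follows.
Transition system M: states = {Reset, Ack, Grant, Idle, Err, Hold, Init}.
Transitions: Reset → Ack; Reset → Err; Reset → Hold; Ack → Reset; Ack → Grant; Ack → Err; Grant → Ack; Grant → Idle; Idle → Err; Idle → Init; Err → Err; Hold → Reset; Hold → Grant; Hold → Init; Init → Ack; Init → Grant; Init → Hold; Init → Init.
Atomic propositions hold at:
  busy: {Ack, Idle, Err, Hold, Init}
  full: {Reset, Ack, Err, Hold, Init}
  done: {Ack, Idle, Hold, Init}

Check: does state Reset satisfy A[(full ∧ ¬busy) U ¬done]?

Yes

Sat(¬busy) = {Reset, Grant}
Sat(full ∧ ¬busy) = {Reset}
Sat(¬done) = {Reset, Grant, Err}
A[(full ∧ ¬busy) U ¬done]: least fixpoint, start Z0 = Sat(¬done) = {Reset, Grant, Err}, add states in Sat(full ∧ ¬busy) with every successor in Z. Already a fixed point.
Sat(A[(full ∧ ¬busy) U ¬done]) = {Reset, Grant, Err}
Reset ∈ Sat(A[(full ∧ ¬busy) U ¬done]) = {Reset, Grant, Err}, so the formula holds at Reset.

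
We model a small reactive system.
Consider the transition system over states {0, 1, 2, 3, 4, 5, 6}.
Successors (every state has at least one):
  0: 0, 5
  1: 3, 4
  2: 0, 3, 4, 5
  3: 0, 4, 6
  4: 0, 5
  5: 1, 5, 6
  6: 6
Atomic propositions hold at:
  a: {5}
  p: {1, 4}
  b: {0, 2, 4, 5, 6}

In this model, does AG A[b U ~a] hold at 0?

No

Sat(~a) = {0, 1, 2, 3, 4, 6}
A[b U ~a]: least fixpoint, start Z0 = Sat(~a) = {0, 1, 2, 3, 4, 6}, add states in Sat(b) with every successor in Z. Already a fixed point.
Sat(A[b U ~a]) = {0, 1, 2, 3, 4, 6}
AG A[b U ~a]: greatest fixpoint, start Z0 = {0, 1, 2, 3, 4, 6}, keep only states in Sat with every successor in Z. Z1 = {1, 3, 6}; Z2 = {6}; fixed.
Sat(AG A[b U ~a]) = {6}
0 ∉ Sat(AG A[b U ~a]) = {6}, so the formula does not hold at 0.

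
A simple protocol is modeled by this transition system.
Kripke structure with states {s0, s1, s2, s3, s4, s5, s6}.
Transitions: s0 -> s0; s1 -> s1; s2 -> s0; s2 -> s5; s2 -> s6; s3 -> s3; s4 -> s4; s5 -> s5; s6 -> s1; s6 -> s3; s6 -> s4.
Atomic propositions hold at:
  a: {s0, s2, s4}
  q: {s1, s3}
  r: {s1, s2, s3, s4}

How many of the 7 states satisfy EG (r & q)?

Sat(r & q) = {s1, s3}
EG (r & q): greatest fixpoint, start Z0 = {s1, s3}, keep only states in Sat with some successor in Z. Already a fixed point.
Sat(EG (r & q)) = {s1, s3}
|Sat(EG (r & q))| = |{s1, s3}| = 2.

2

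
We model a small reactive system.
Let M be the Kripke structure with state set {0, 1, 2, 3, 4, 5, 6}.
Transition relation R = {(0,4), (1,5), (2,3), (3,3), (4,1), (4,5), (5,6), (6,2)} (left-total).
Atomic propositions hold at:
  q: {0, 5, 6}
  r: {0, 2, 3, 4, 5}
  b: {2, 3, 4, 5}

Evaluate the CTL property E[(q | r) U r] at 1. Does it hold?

Sat(q | r) = {0, 2, 3, 4, 5, 6}
E[(q | r) U r]: least fixpoint, start Z0 = Sat(r) = {0, 2, 3, 4, 5}, add states in Sat(q | r) with some successor in Z. Z1 = {0, 2, 3, 4, 5, 6}; fixed.
Sat(E[(q | r) U r]) = {0, 2, 3, 4, 5, 6}
1 ∉ Sat(E[(q | r) U r]) = {0, 2, 3, 4, 5, 6}, so the formula does not hold at 1.

No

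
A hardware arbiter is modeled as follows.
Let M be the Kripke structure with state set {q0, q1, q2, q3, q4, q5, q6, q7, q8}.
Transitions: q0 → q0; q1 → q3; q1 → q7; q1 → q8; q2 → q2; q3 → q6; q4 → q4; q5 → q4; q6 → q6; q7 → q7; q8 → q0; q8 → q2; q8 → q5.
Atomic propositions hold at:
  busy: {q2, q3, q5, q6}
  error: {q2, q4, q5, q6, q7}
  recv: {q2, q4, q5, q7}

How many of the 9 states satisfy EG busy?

EG busy: greatest fixpoint, start Z0 = {q2, q3, q5, q6}, keep only states in Sat with some successor in Z. Z1 = {q2, q3, q6}; fixed.
Sat(EG busy) = {q2, q3, q6}
|Sat(EG busy)| = |{q2, q3, q6}| = 3.

3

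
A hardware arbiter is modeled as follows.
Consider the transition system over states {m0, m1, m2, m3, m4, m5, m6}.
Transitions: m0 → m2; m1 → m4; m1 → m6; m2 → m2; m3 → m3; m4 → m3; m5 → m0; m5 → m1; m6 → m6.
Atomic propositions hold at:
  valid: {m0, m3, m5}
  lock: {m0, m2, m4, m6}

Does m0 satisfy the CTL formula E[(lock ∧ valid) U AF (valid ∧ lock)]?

Yes

Sat(lock ∧ valid) = {m0}
Sat(valid ∧ lock) = {m0}
AF (valid ∧ lock): least fixpoint, start Z0 = {m0}, add states with every successor in Z. Already a fixed point.
Sat(AF (valid ∧ lock)) = {m0}
E[(lock ∧ valid) U AF (valid ∧ lock)]: least fixpoint, start Z0 = Sat(AF (valid ∧ lock)) = {m0}, add states in Sat(lock ∧ valid) with some successor in Z. Already a fixed point.
Sat(E[(lock ∧ valid) U AF (valid ∧ lock)]) = {m0}
m0 ∈ Sat(E[(lock ∧ valid) U AF (valid ∧ lock)]) = {m0}, so the formula holds at m0.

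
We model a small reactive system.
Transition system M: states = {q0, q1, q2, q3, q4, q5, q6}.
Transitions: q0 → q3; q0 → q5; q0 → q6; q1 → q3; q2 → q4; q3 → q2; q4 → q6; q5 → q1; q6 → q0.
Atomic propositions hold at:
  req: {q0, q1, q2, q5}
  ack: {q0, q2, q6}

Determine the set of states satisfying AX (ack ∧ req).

{q3, q6}

Sat(ack ∧ req) = {q0, q2}
Sat(AX (ack ∧ req)) = {s : every successor in {q0, q2}} = {q3, q6}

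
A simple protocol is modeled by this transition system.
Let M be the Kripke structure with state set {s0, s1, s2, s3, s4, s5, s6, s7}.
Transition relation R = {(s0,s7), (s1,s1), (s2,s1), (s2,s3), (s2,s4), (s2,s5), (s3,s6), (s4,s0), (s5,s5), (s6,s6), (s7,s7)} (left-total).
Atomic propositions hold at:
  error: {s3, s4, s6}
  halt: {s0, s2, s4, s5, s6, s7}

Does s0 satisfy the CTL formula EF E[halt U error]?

E[halt U error]: least fixpoint, start Z0 = Sat(error) = {s3, s4, s6}, add states in Sat(halt) with some successor in Z. Z1 = {s2, s3, s4, s6}; fixed.
Sat(E[halt U error]) = {s2, s3, s4, s6}
EF E[halt U error]: least fixpoint, start Z0 = {s2, s3, s4, s6}, add states with some successor in Z. Already a fixed point.
Sat(EF E[halt U error]) = {s2, s3, s4, s6}
s0 ∉ Sat(EF E[halt U error]) = {s2, s3, s4, s6}, so the formula does not hold at s0.

No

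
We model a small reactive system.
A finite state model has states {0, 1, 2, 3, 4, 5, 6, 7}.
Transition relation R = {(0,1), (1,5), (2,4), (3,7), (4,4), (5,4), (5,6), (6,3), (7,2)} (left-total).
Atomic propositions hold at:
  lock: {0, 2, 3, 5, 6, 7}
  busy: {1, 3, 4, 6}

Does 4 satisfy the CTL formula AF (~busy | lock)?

Sat(~busy) = {0, 2, 5, 7}
Sat(~busy | lock) = {0, 2, 3, 5, 6, 7}
AF (~busy | lock): least fixpoint, start Z0 = {0, 2, 3, 5, 6, 7}, add states with every successor in Z. Z1 = {0, 1, 2, 3, 5, 6, 7}; fixed.
Sat(AF (~busy | lock)) = {0, 1, 2, 3, 5, 6, 7}
4 ∉ Sat(AF (~busy | lock)) = {0, 1, 2, 3, 5, 6, 7}, so the formula does not hold at 4.

No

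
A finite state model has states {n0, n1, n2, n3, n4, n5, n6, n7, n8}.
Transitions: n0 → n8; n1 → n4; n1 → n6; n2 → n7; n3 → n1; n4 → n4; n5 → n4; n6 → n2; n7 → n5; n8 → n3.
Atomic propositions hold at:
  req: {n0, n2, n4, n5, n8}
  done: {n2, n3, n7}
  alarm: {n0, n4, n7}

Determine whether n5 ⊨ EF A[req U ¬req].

No

Sat(¬req) = {n1, n3, n6, n7}
A[req U ¬req]: least fixpoint, start Z0 = Sat(¬req) = {n1, n3, n6, n7}, add states in Sat(req) with every successor in Z. Z1 = {n1, n2, n3, n6, n7, n8}; Z2 = {n0, n1, n2, n3, n6, n7, n8}; fixed.
Sat(A[req U ¬req]) = {n0, n1, n2, n3, n6, n7, n8}
EF A[req U ¬req]: least fixpoint, start Z0 = {n0, n1, n2, n3, n6, n7, n8}, add states with some successor in Z. Already a fixed point.
Sat(EF A[req U ¬req]) = {n0, n1, n2, n3, n6, n7, n8}
n5 ∉ Sat(EF A[req U ¬req]) = {n0, n1, n2, n3, n6, n7, n8}, so the formula does not hold at n5.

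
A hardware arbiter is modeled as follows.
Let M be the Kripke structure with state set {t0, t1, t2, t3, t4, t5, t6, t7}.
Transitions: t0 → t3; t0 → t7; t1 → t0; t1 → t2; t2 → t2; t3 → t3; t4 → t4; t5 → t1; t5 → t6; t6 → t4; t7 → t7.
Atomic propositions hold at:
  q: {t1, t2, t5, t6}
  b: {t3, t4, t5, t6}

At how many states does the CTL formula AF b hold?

AF b: least fixpoint, start Z0 = {t3, t4, t5, t6}, add states with every successor in Z. Already a fixed point.
Sat(AF b) = {t3, t4, t5, t6}
|Sat(AF b)| = |{t3, t4, t5, t6}| = 4.

4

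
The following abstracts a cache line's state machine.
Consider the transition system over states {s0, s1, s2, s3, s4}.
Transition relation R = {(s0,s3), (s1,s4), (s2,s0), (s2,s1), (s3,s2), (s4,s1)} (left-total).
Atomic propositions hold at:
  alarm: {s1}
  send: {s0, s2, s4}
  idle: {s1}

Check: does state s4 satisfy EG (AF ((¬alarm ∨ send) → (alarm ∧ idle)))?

Sat(¬alarm) = {s0, s2, s3, s4}
Sat(¬alarm ∨ send) = {s0, s2, s3, s4}
Sat(alarm ∧ idle) = {s1}
Sat((¬alarm ∨ send) → (alarm ∧ idle)) = {s1}
AF ((¬alarm ∨ send) → (alarm ∧ idle)): least fixpoint, start Z0 = {s1}, add states with every successor in Z. Z1 = {s1, s4}; fixed.
Sat(AF ((¬alarm ∨ send) → (alarm ∧ idle))) = {s1, s4}
EG (AF ((¬alarm ∨ send) → (alarm ∧ idle))): greatest fixpoint, start Z0 = {s1, s4}, keep only states in Sat with some successor in Z. Already a fixed point.
Sat(EG (AF ((¬alarm ∨ send) → (alarm ∧ idle)))) = {s1, s4}
s4 ∈ Sat(EG (AF ((¬alarm ∨ send) → (alarm ∧ idle)))) = {s1, s4}, so the formula holds at s4.

Yes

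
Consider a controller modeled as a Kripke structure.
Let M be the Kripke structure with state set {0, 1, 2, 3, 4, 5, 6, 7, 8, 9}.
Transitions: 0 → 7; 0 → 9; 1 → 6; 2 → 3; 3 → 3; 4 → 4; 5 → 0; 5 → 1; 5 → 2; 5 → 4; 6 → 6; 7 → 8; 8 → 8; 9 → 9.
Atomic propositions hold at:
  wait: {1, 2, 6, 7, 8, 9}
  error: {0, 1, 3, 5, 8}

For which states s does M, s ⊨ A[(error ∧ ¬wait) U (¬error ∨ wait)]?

Sat(¬wait) = {0, 3, 4, 5}
Sat(error ∧ ¬wait) = {0, 3, 5}
Sat(¬error) = {2, 4, 6, 7, 9}
Sat(¬error ∨ wait) = {1, 2, 4, 6, 7, 8, 9}
A[(error ∧ ¬wait) U (¬error ∨ wait)]: least fixpoint, start Z0 = Sat((¬error ∨ wait)) = {1, 2, 4, 6, 7, 8, 9}, add states in Sat(error ∧ ¬wait) with every successor in Z. Z1 = {0, 1, 2, 4, 6, 7, 8, 9}; Z2 = {0, 1, 2, 4, 5, 6, 7, 8, 9}; fixed.
Sat(A[(error ∧ ¬wait) U (¬error ∨ wait)]) = {0, 1, 2, 4, 5, 6, 7, 8, 9}

{0, 1, 2, 4, 5, 6, 7, 8, 9}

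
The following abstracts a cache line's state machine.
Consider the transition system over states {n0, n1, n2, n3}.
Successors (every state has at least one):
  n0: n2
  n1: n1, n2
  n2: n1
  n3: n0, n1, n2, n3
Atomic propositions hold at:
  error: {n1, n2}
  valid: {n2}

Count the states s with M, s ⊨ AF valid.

AF valid: least fixpoint, start Z0 = {n2}, add states with every successor in Z. Z1 = {n0, n2}; fixed.
Sat(AF valid) = {n0, n2}
|Sat(AF valid)| = |{n0, n2}| = 2.

2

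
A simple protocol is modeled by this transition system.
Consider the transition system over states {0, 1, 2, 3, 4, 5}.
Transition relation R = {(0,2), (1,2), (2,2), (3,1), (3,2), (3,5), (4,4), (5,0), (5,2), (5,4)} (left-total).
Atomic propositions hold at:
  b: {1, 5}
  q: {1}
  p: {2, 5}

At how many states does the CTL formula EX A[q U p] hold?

5

A[q U p]: least fixpoint, start Z0 = Sat(p) = {2, 5}, add states in Sat(q) with every successor in Z. Z1 = {1, 2, 5}; fixed.
Sat(A[q U p]) = {1, 2, 5}
Sat(EX A[q U p]) = {s : some successor in {1, 2, 5}} = {0, 1, 2, 3, 5}
|Sat(EX A[q U p])| = |{0, 1, 2, 3, 5}| = 5.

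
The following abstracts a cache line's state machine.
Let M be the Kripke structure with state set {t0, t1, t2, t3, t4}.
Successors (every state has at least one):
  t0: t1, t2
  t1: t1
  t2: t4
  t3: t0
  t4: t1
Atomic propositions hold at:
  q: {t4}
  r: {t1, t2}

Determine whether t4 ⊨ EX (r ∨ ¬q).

Sat(¬q) = {t0, t1, t2, t3}
Sat(r ∨ ¬q) = {t0, t1, t2, t3}
Sat(EX (r ∨ ¬q)) = {s : some successor in {t0, t1, t2, t3}} = {t0, t1, t3, t4}
t4 ∈ Sat(EX (r ∨ ¬q)) = {t0, t1, t3, t4}, so the formula holds at t4.

Yes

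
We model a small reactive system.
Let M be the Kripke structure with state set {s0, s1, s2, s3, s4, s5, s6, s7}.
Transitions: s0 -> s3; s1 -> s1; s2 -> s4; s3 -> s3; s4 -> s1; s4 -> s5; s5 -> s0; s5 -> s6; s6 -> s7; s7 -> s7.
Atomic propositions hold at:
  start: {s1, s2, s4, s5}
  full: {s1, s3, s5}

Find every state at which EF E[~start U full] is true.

Sat(~start) = {s0, s3, s6, s7}
E[~start U full]: least fixpoint, start Z0 = Sat(full) = {s1, s3, s5}, add states in Sat(~start) with some successor in Z. Z1 = {s0, s1, s3, s5}; fixed.
Sat(E[~start U full]) = {s0, s1, s3, s5}
EF E[~start U full]: least fixpoint, start Z0 = {s0, s1, s3, s5}, add states with some successor in Z. Z1 = {s0, s1, s3, s4, s5}; Z2 = {s0, s1, s2, s3, s4, s5}; fixed.
Sat(EF E[~start U full]) = {s0, s1, s2, s3, s4, s5}

{s0, s1, s2, s3, s4, s5}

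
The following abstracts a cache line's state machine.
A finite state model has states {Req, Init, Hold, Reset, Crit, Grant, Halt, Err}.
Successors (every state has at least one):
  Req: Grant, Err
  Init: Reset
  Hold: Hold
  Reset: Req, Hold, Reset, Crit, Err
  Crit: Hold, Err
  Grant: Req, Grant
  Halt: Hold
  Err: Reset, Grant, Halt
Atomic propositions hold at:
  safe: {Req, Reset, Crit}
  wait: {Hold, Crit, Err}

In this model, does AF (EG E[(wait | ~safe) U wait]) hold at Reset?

No

Sat(~safe) = {Init, Hold, Grant, Halt, Err}
Sat(wait | ~safe) = {Init, Hold, Crit, Grant, Halt, Err}
E[(wait | ~safe) U wait]: least fixpoint, start Z0 = Sat(wait) = {Hold, Crit, Err}, add states in Sat(wait | ~safe) with some successor in Z. Z1 = {Hold, Crit, Halt, Err}; fixed.
Sat(E[(wait | ~safe) U wait]) = {Hold, Crit, Halt, Err}
EG E[(wait | ~safe) U wait]: greatest fixpoint, start Z0 = {Hold, Crit, Halt, Err}, keep only states in Sat with some successor in Z. Already a fixed point.
Sat(EG E[(wait | ~safe) U wait]) = {Hold, Crit, Halt, Err}
AF (EG E[(wait | ~safe) U wait]): least fixpoint, start Z0 = {Hold, Crit, Halt, Err}, add states with every successor in Z. Already a fixed point.
Sat(AF (EG E[(wait | ~safe) U wait])) = {Hold, Crit, Halt, Err}
Reset ∉ Sat(AF (EG E[(wait | ~safe) U wait])) = {Hold, Crit, Halt, Err}, so the formula does not hold at Reset.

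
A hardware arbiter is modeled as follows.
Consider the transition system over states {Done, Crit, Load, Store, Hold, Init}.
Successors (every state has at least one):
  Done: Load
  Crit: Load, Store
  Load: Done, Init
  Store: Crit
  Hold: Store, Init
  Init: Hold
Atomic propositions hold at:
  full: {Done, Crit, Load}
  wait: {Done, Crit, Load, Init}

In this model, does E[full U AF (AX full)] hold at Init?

Sat(AX full) = {s : every successor in {Done, Crit, Load}} = {Done, Store}
AF (AX full): least fixpoint, start Z0 = {Done, Store}, add states with every successor in Z. Already a fixed point.
Sat(AF (AX full)) = {Done, Store}
E[full U AF (AX full)]: least fixpoint, start Z0 = Sat(AF (AX full)) = {Done, Store}, add states in Sat(full) with some successor in Z. Z1 = {Done, Crit, Load, Store}; fixed.
Sat(E[full U AF (AX full)]) = {Done, Crit, Load, Store}
Init ∉ Sat(E[full U AF (AX full)]) = {Done, Crit, Load, Store}, so the formula does not hold at Init.

No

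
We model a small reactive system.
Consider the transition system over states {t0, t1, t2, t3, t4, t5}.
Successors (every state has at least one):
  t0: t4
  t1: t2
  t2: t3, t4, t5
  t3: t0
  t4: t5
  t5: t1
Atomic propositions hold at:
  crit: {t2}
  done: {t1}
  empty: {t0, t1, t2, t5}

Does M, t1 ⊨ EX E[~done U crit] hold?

Sat(~done) = {t0, t2, t3, t4, t5}
E[~done U crit]: least fixpoint, start Z0 = Sat(crit) = {t2}, add states in Sat(~done) with some successor in Z. Already a fixed point.
Sat(E[~done U crit]) = {t2}
Sat(EX E[~done U crit]) = {s : some successor in {t2}} = {t1}
t1 ∈ Sat(EX E[~done U crit]) = {t1}, so the formula holds at t1.

Yes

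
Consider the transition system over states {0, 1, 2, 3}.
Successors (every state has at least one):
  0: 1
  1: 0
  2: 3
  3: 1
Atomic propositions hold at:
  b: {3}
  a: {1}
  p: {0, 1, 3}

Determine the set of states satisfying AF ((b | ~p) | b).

Sat(~p) = {2}
Sat(b | ~p) = {2, 3}
Sat((b | ~p) | b) = {2, 3}
AF ((b | ~p) | b): least fixpoint, start Z0 = {2, 3}, add states with every successor in Z. Already a fixed point.
Sat(AF ((b | ~p) | b)) = {2, 3}

{2, 3}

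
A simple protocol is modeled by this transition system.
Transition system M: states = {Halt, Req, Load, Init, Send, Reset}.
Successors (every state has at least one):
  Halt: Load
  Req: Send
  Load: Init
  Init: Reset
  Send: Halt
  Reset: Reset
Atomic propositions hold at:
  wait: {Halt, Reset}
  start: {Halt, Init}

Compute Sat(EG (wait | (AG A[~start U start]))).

{Reset}

Sat(~start) = {Req, Load, Send, Reset}
A[~start U start]: least fixpoint, start Z0 = Sat(start) = {Halt, Init}, add states in Sat(~start) with every successor in Z. Z1 = {Halt, Load, Init, Send}; Z2 = {Halt, Req, Load, Init, Send}; fixed.
Sat(A[~start U start]) = {Halt, Req, Load, Init, Send}
AG A[~start U start]: greatest fixpoint, start Z0 = {Halt, Req, Load, Init, Send}, keep only states in Sat with every successor in Z. Z1 = {Halt, Req, Load, Send}; Z2 = {Halt, Req, Send}; Z3 = {Req, Send}; Z4 = {Req}; Z5 = ∅; fixed.
Sat(AG A[~start U start]) = ∅
Sat(wait | (AG A[~start U start])) = {Halt, Reset}
EG (wait | (AG A[~start U start])): greatest fixpoint, start Z0 = {Halt, Reset}, keep only states in Sat with some successor in Z. Z1 = {Reset}; fixed.
Sat(EG (wait | (AG A[~start U start]))) = {Reset}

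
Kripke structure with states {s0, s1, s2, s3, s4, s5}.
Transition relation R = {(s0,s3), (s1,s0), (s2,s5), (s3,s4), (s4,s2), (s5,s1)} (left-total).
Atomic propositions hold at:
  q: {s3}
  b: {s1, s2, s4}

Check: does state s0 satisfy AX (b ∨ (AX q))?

Sat(AX q) = {s : every successor in {s3}} = {s0}
Sat(b ∨ (AX q)) = {s0, s1, s2, s4}
Sat(AX (b ∨ (AX q))) = {s : every successor in {s0, s1, s2, s4}} = {s1, s3, s4, s5}
s0 ∉ Sat(AX (b ∨ (AX q))) = {s1, s3, s4, s5}, so the formula does not hold at s0.

No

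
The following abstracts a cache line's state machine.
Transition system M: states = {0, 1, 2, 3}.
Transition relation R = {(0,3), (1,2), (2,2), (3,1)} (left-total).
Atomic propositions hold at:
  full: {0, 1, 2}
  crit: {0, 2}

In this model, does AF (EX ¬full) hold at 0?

Yes

Sat(¬full) = {3}
Sat(EX ¬full) = {s : some successor in {3}} = {0}
AF (EX ¬full): least fixpoint, start Z0 = {0}, add states with every successor in Z. Already a fixed point.
Sat(AF (EX ¬full)) = {0}
0 ∈ Sat(AF (EX ¬full)) = {0}, so the formula holds at 0.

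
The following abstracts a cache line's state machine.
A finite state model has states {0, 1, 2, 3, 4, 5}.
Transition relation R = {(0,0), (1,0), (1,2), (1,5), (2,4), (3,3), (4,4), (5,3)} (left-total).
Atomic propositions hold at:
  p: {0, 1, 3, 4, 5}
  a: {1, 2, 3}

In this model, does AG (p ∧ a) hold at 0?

No

Sat(p ∧ a) = {1, 3}
AG (p ∧ a): greatest fixpoint, start Z0 = {1, 3}, keep only states in Sat with every successor in Z. Z1 = {3}; fixed.
Sat(AG (p ∧ a)) = {3}
0 ∉ Sat(AG (p ∧ a)) = {3}, so the formula does not hold at 0.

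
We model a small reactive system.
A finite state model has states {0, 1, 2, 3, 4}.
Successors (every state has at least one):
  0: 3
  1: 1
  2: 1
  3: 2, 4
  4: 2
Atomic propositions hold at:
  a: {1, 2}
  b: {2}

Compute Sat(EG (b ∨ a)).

Sat(b ∨ a) = {1, 2}
EG (b ∨ a): greatest fixpoint, start Z0 = {1, 2}, keep only states in Sat with some successor in Z. Already a fixed point.
Sat(EG (b ∨ a)) = {1, 2}

{1, 2}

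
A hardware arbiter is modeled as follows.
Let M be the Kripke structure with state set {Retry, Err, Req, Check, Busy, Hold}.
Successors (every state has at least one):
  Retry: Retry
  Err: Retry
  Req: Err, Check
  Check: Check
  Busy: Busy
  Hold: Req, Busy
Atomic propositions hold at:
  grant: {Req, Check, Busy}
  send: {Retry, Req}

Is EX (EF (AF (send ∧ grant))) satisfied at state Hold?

Yes

Sat(send ∧ grant) = {Req}
AF (send ∧ grant): least fixpoint, start Z0 = {Req}, add states with every successor in Z. Already a fixed point.
Sat(AF (send ∧ grant)) = {Req}
EF (AF (send ∧ grant)): least fixpoint, start Z0 = {Req}, add states with some successor in Z. Z1 = {Req, Hold}; fixed.
Sat(EF (AF (send ∧ grant))) = {Req, Hold}
Sat(EX (EF (AF (send ∧ grant)))) = {s : some successor in {Req, Hold}} = {Hold}
Hold ∈ Sat(EX (EF (AF (send ∧ grant)))) = {Hold}, so the formula holds at Hold.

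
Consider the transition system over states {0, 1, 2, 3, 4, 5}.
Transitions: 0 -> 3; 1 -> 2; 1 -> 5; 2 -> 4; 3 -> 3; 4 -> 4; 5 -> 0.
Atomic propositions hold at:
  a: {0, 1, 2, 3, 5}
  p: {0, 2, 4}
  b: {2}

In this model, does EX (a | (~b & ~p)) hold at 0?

Sat(~b) = {0, 1, 3, 4, 5}
Sat(~p) = {1, 3, 5}
Sat(~b & ~p) = {1, 3, 5}
Sat(a | (~b & ~p)) = {0, 1, 2, 3, 5}
Sat(EX (a | (~b & ~p))) = {s : some successor in {0, 1, 2, 3, 5}} = {0, 1, 3, 5}
0 ∈ Sat(EX (a | (~b & ~p))) = {0, 1, 3, 5}, so the formula holds at 0.

Yes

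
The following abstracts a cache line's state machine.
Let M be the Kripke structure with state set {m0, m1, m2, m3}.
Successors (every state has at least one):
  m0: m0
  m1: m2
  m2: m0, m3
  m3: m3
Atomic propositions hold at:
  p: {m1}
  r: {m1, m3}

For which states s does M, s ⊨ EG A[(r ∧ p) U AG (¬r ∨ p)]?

Sat(r ∧ p) = {m1}
Sat(¬r) = {m0, m2}
Sat(¬r ∨ p) = {m0, m1, m2}
AG (¬r ∨ p): greatest fixpoint, start Z0 = {m0, m1, m2}, keep only states in Sat with every successor in Z. Z1 = {m0, m1}; Z2 = {m0}; fixed.
Sat(AG (¬r ∨ p)) = {m0}
A[(r ∧ p) U AG (¬r ∨ p)]: least fixpoint, start Z0 = Sat(AG (¬r ∨ p)) = {m0}, add states in Sat(r ∧ p) with every successor in Z. Already a fixed point.
Sat(A[(r ∧ p) U AG (¬r ∨ p)]) = {m0}
EG A[(r ∧ p) U AG (¬r ∨ p)]: greatest fixpoint, start Z0 = {m0}, keep only states in Sat with some successor in Z. Already a fixed point.
Sat(EG A[(r ∧ p) U AG (¬r ∨ p)]) = {m0}

{m0}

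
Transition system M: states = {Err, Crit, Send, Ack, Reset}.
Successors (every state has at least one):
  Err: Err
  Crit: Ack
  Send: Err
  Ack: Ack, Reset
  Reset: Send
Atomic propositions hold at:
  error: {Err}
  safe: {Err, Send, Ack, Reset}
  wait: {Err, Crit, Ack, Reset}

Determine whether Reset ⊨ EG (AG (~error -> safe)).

Sat(~error) = {Crit, Send, Ack, Reset}
Sat(~error -> safe) = {Err, Send, Ack, Reset}
AG (~error -> safe): greatest fixpoint, start Z0 = {Err, Send, Ack, Reset}, keep only states in Sat with every successor in Z. Already a fixed point.
Sat(AG (~error -> safe)) = {Err, Send, Ack, Reset}
EG (AG (~error -> safe)): greatest fixpoint, start Z0 = {Err, Send, Ack, Reset}, keep only states in Sat with some successor in Z. Already a fixed point.
Sat(EG (AG (~error -> safe))) = {Err, Send, Ack, Reset}
Reset ∈ Sat(EG (AG (~error -> safe))) = {Err, Send, Ack, Reset}, so the formula holds at Reset.

Yes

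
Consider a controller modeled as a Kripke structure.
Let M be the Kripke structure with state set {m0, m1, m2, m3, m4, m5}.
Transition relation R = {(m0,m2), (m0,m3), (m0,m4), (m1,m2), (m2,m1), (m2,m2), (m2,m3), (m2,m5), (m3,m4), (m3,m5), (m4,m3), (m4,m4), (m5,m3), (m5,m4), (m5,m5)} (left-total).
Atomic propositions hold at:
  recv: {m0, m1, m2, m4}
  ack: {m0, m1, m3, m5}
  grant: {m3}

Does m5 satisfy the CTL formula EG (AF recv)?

No

AF recv: least fixpoint, start Z0 = {m0, m1, m2, m4}, add states with every successor in Z. Already a fixed point.
Sat(AF recv) = {m0, m1, m2, m4}
EG (AF recv): greatest fixpoint, start Z0 = {m0, m1, m2, m4}, keep only states in Sat with some successor in Z. Already a fixed point.
Sat(EG (AF recv)) = {m0, m1, m2, m4}
m5 ∉ Sat(EG (AF recv)) = {m0, m1, m2, m4}, so the formula does not hold at m5.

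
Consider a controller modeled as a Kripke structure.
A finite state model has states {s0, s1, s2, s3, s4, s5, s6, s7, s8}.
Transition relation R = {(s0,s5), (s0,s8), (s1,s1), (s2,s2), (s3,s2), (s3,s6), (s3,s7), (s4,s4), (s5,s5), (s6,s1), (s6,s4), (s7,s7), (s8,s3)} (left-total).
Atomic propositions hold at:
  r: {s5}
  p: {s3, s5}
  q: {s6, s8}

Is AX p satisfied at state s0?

No

Sat(AX p) = {s : every successor in {s3, s5}} = {s5, s8}
s0 ∉ Sat(AX p) = {s5, s8}, so the formula does not hold at s0.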